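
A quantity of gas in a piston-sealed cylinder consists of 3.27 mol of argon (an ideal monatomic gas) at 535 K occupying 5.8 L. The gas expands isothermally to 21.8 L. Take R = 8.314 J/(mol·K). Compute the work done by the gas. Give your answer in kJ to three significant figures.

Isothermal: W = nRT ln(V₂/V₁).
W = (3.27)(8.314)(535) × ln(21.8/5.8)
  = 14545 × 1.324
W_by_gas = 19258 J.

W ≈ 19.3 kJ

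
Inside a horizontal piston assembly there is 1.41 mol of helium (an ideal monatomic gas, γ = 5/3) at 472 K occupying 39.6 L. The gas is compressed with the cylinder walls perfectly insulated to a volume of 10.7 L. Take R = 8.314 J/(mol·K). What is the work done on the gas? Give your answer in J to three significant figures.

W ≈ 11600 J

Adiabatic: TV^(γ−1) = const with γ = 5/3.
T₂ = T₁ (V₁/V₂)^(γ−1) = 472 × (39.6/10.7)^0.667 = 472 × 2.393 = 1129 K.
W_by = nCᵥ(T₁ − T₂) = (1.41)(12.47)(472 − 1129) = -11558 J.
Work on gas = −W_by = 11558 J.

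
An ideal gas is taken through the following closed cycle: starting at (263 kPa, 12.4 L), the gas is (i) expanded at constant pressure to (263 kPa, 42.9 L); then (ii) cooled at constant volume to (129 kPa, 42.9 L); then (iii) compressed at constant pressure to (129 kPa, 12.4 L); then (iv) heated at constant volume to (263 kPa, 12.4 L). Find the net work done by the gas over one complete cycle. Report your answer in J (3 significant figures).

W_net ≈ 4090 J

Constant-volume legs do no work.
W(i) = (263)(42.9 − 12.4) = 8022 J; W(iii) = (129)(12.4 − 42.9) = -3934 J.
W_net = 8022 − 3934 = 4087 J (the clockwise enclosed area).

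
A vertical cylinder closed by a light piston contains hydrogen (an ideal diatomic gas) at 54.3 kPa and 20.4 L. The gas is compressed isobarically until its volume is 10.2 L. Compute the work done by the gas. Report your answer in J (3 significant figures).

W ≈ -554 J

Isobaric: W = P ΔV.
W = (54.3 kPa)(10.2 − 20.4 L) = (54.3)(-10.2) = -553.9 J.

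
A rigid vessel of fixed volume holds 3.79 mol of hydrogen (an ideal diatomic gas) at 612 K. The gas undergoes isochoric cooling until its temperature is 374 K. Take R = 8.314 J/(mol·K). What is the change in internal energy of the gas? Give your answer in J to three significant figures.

ΔU ≈ -18700 J

Constant volume ⇒ W = 0, so Q = ΔU = nCᵥΔT with Cᵥ = 5R/2 = 20.79 J/(mol·K).
ΔU = (3.79)(20.79)(374 − 612) = -18748 J.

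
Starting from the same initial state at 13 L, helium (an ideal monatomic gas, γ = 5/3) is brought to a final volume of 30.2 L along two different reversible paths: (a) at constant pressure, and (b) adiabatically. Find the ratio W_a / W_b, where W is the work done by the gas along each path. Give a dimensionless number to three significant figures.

Path (a) isobaric: W = P₁(V₂ − V₁) → W_a/(P₁V₁) = 1.323.
Path (b) adiabatic: W = P₁V₁(1 − (V₁/V₂)^(γ−1))/(γ−1) → W_b/(P₁V₁) = 0.6448.
W_a / W_b = 1.323 / 0.6448 = 2.052.

W_a / W_b ≈ 2.05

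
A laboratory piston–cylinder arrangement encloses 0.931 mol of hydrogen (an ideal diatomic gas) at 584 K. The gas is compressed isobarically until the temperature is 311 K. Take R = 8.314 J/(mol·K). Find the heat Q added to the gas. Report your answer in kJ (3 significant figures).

Isobaric: W = nRΔT = (0.931)(8.314)(-273) = -2113 J.
ΔU = nCᵥΔT with Cᵥ = 5R/2: ΔU = (0.931)(20.79)(-273) = -5283 J.
Q = ΔU + W = -5283 − 2113 = -7396 J.

Q ≈ -7.40 kJ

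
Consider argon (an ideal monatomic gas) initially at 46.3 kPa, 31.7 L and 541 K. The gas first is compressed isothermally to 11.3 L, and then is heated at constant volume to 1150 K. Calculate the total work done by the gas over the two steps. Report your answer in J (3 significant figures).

W_total ≈ -1510 J

Step 1 (isothermal): W = P₁V₁ ln(V₂/V₁) = (1468) ln(11.3/31.7) = -1514 J.
Step 2 (isochoric): W = 0 (constant volume).
W_total = -1514 + 0 = -1514 J.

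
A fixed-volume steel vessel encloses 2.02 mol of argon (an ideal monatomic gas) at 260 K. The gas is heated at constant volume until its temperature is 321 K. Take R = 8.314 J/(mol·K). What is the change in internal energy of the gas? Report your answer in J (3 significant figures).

Constant volume ⇒ W = 0, so Q = ΔU = nCᵥΔT with Cᵥ = 3R/2 = 12.47 J/(mol·K).
ΔU = (2.02)(12.47)(321 − 260) = 1537 J.

ΔU ≈ 1540 J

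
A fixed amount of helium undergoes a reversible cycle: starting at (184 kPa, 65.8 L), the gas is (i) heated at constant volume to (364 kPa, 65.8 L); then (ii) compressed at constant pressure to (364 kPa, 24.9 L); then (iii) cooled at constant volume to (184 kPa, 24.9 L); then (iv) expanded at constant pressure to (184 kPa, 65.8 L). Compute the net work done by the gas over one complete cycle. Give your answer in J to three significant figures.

Constant-volume legs do no work.
W(ii) = (364)(24.9 − 65.8) = -14888 J; W(iv) = (184)(65.8 − 24.9) = 7526 J.
W_net = -14888 + 7526 = -7362 J (the counter-clockwise enclosed area).

W_net ≈ -7360 J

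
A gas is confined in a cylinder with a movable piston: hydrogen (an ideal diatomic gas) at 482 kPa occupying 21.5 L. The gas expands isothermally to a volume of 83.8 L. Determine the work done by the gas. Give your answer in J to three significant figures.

Isothermal: W = nRT ln(V₂/V₁) = P₁V₁ ln(V₂/V₁).
P₁V₁ = (482 kPa)(21.5 L) = 10363 J.
W = 10363 × ln(83.8/21.5) = 10363 × 1.36
W_by_gas = 14098 J.

W ≈ 14100 J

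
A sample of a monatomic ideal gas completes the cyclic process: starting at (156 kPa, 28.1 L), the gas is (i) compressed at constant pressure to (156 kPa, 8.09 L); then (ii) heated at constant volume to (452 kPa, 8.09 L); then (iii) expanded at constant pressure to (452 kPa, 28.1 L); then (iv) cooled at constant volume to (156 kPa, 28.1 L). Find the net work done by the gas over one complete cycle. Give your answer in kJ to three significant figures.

W_net ≈ 5.92 kJ

Constant-volume legs do no work.
W(i) = (156)(8.09 − 28.1) = -3122 J; W(iii) = (452)(28.1 − 8.09) = 9045 J.
W_net = -3122 + 9045 = 5923 J (the clockwise enclosed area).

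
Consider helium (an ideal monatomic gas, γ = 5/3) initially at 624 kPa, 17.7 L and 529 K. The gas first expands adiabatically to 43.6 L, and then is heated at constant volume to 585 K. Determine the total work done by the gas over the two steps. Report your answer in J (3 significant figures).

W_total ≈ 7480 J

Step 1 (adiabatic): W = (P₁V₁ − P₂V₂)/(γ−1) = (11045 − 6055)/0.667 = 7484 J.
Step 2 (isochoric): W = 0 (constant volume).
W_total = 7484 + 0 = 7484 J.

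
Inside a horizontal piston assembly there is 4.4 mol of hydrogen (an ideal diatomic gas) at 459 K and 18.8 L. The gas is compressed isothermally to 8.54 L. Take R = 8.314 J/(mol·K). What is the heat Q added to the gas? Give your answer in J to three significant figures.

Isothermal ⇒ ΔU = 0, so Q = W = nRT ln(V₂/V₁).
Q = (4.4)(8.314)(459) ln(8.54/18.8) = 16791 × -0.7891 = -13250 J.

Q ≈ -13200 J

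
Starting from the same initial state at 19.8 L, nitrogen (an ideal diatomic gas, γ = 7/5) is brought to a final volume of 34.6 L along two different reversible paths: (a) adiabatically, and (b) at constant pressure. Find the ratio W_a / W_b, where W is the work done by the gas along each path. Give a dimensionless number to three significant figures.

W_a / W_b ≈ 0.669

Path (a) adiabatic: W = P₁V₁(1 − (V₁/V₂)^(γ−1))/(γ−1) → W_a/(P₁V₁) = 0.5003.
Path (b) isobaric: W = P₁(V₂ − V₁) → W_b/(P₁V₁) = 0.7475.
W_a / W_b = 0.5003 / 0.7475 = 0.6693.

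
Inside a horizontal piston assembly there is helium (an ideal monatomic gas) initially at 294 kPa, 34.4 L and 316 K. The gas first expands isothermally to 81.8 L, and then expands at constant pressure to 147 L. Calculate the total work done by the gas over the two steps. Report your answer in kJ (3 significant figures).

W_total ≈ 16.8 kJ

Step 1 (isothermal): W = P₁V₁ ln(V₂/V₁) = (10114) ln(81.8/34.4) = 8761 J.
After step 1: P = 123.6 kPa, V = 81.8 L, T = 316 K.
Step 2 (isobaric): W = PΔV = (123.6 kPa)(147 − 81.8 L) = 8061 J.
W_total = 8761 + 8061 = 16822 J.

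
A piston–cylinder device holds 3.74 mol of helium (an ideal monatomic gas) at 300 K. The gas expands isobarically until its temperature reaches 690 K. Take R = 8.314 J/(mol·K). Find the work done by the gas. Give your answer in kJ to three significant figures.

Isobaric: W = P ΔV = nR ΔT.
W = (3.74)(8.314)(690 − 300) = 12127 J.

W ≈ 12.1 kJ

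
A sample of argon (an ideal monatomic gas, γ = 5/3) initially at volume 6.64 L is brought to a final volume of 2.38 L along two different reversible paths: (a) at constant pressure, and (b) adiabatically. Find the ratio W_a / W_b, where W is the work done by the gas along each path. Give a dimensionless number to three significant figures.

Path (a) isobaric: W = P₁(V₂ − V₁) → W_a/(P₁V₁) = -0.6416.
Path (b) adiabatic: W = P₁V₁(1 − (V₁/V₂)^(γ−1))/(γ−1) → W_b/(P₁V₁) = -1.473.
W_a / W_b = -0.6416 / -1.473 = 0.4356.

W_a / W_b ≈ 0.436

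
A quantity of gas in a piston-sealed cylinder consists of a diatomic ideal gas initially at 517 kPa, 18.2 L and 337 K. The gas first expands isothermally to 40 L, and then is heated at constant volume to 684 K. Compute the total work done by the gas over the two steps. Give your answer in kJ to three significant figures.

Step 1 (isothermal): W = P₁V₁ ln(V₂/V₁) = (9409) ln(40/18.2) = 7410 J.
Step 2 (isochoric): W = 0 (constant volume).
W_total = 7410 + 0 = 7410 J.

W_total ≈ 7.41 kJ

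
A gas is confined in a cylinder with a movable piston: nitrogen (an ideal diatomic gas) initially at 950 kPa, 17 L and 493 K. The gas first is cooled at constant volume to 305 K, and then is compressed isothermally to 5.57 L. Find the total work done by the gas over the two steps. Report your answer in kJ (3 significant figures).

W_total ≈ -11.1 kJ

Step 1 (isochoric): W = 0 (constant volume).
After step 1: P = 587.7 kPa (V unchanged).
Step 2 (isothermal): W = P₁V₁ ln(V₂/V₁) = (9991) ln(5.57/17) = -11149 J.
W_total = 0 − 11149 = -11149 J.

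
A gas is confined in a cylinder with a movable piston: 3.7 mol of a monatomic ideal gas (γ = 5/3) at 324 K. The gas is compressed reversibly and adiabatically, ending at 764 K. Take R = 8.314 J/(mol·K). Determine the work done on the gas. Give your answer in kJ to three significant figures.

Adiabatic ⇒ Q = 0, so W_by = −ΔU = nCᵥ(T₁ − T₂).
Cᵥ = 3R/2 = 12.47 J/(mol·K).
W = (3.7)(12.47)(324 − 764) = -20303 J.
Work on gas = −W_by = 20303 J.

W ≈ 20.3 kJ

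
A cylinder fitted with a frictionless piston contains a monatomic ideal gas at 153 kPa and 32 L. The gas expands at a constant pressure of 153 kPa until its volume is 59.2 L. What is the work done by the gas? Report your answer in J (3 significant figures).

Isobaric: W = P ΔV.
W = (153 kPa)(59.2 − 32 L) = (153)(27.2) = 4162 J.

W ≈ 4160 J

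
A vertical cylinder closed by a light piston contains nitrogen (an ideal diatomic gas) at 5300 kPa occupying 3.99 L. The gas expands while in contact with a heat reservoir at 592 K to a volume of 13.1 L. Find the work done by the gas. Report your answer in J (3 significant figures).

W ≈ 25100 J

Isothermal: W = nRT ln(V₂/V₁) = P₁V₁ ln(V₂/V₁).
P₁V₁ = (5300 kPa)(3.99 L) = 21147 J.
W = 21147 × ln(13.1/3.99) = 21147 × 1.189
W_by_gas = 25140 J.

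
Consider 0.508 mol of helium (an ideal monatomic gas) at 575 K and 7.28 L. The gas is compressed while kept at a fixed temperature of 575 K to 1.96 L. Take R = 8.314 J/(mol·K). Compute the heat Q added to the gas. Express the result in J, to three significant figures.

Isothermal ⇒ ΔU = 0, so Q = W = nRT ln(V₂/V₁).
Q = (0.508)(8.314)(575) ln(1.96/7.28) = 2429 × -1.312 = -3187 J.

Q ≈ -3190 J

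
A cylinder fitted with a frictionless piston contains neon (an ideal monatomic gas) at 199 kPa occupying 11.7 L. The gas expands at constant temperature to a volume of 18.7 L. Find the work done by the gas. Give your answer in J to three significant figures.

Isothermal: W = nRT ln(V₂/V₁) = P₁V₁ ln(V₂/V₁).
P₁V₁ = (199 kPa)(11.7 L) = 2328 J.
W = 2328 × ln(18.7/11.7) = 2328 × 0.4689
W_by_gas = 1092 J.

W ≈ 1090 J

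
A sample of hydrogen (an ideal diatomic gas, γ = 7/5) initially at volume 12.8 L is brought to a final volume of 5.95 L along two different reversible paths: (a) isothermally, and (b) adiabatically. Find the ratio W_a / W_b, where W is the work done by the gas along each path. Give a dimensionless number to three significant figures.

W_a / W_b ≈ 0.855

Path (a) isothermal: W = P₁V₁ ln(V₂/V₁) → W_a/(P₁V₁) = -0.7661.
Path (b) adiabatic: W = P₁V₁(1 − (V₁/V₂)^(γ−1))/(γ−1) → W_b/(P₁V₁) = -0.8964.
W_a / W_b = -0.7661 / -0.8964 = 0.8546.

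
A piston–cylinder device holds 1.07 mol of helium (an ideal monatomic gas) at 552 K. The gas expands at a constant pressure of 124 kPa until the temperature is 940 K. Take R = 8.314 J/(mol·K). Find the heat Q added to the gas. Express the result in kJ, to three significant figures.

Q ≈ 8.63 kJ

Isobaric: W = nRΔT = (1.07)(8.314)(388) = 3452 J.
ΔU = nCᵥΔT with Cᵥ = 3R/2: ΔU = (1.07)(12.47)(388) = 5177 J.
Q = ΔU + W = 5177 + 3452 = 8629 J.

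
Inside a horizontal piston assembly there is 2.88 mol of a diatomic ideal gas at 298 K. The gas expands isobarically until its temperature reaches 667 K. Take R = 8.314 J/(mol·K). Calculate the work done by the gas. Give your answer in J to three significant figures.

W ≈ 8840 J

Isobaric: W = P ΔV = nR ΔT.
W = (2.88)(8.314)(667 − 298) = 8835 J.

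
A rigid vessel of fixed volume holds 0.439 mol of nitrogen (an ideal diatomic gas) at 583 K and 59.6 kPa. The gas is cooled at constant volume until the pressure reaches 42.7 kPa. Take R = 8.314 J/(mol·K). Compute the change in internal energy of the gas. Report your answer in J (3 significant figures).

Constant volume ⇒ W = 0, so Q = ΔU = nCᵥΔT with Cᵥ = 5R/2 = 20.79 J/(mol·K).
At constant V, T₂/T₁ = P₂/P₁ ⇒ ΔT = T₁(P₂/P₁ − 1) = 583·(42.7/59.6 − 1) = -165.3 K.
ΔU = (0.439)(20.79)(-165.3) = -1508 J.

ΔU ≈ -1510 J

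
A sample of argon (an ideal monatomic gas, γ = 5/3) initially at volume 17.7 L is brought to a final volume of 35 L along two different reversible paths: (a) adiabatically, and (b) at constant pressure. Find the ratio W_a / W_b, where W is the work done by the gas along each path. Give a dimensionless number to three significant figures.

Path (a) adiabatic: W = P₁V₁(1 − (V₁/V₂)^(γ−1))/(γ−1) → W_a/(P₁V₁) = 0.5479.
Path (b) isobaric: W = P₁(V₂ − V₁) → W_b/(P₁V₁) = 0.9774.
W_a / W_b = 0.5479 / 0.9774 = 0.5605.

W_a / W_b ≈ 0.561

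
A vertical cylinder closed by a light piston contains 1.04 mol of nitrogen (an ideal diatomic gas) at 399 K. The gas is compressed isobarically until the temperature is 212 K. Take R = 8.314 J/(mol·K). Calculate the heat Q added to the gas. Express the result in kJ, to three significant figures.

Q ≈ -5.66 kJ

Isobaric: W = nRΔT = (1.04)(8.314)(-187) = -1617 J.
ΔU = nCᵥΔT with Cᵥ = 5R/2: ΔU = (1.04)(20.79)(-187) = -4042 J.
Q = ΔU + W = -4042 − 1617 = -5659 J.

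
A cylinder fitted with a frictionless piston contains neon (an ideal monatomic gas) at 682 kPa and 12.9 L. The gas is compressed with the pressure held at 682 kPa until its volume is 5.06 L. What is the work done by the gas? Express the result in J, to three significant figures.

W ≈ -5350 J

Isobaric: W = P ΔV.
W = (682 kPa)(5.06 − 12.9 L) = (682)(-7.84) = -5347 J.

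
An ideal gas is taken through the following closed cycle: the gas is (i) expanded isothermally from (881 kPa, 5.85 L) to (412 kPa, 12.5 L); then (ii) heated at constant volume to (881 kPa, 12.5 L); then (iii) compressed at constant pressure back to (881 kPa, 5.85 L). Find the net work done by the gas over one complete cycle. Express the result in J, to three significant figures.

Leg (i): W = PᵢVᵢ ln(V_f/Vᵢ) = (5154) ln(12.5/5.85) = 3913 J.
Leg (ii): W = 0.
Leg (iii): W = PΔV = (881)(5.85 − 12.5) = -5859 J.
W_net = 3913 − 5859 = -1945 J.

W_net ≈ -1950 J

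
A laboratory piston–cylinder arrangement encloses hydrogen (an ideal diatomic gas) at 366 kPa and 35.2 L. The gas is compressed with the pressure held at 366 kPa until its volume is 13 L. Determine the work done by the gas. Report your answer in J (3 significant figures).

Isobaric: W = P ΔV.
W = (366 kPa)(13 − 35.2 L) = (366)(-22.2) = -8125 J.

W ≈ -8130 J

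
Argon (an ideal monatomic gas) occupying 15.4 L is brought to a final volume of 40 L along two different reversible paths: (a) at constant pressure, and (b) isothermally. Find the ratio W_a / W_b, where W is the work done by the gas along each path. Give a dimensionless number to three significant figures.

Path (a) isobaric: W = P₁(V₂ − V₁) → W_a/(P₁V₁) = 1.597.
Path (b) isothermal: W = P₁V₁ ln(V₂/V₁) → W_b/(P₁V₁) = 0.9545.
W_a / W_b = 1.597 / 0.9545 = 1.674.

W_a / W_b ≈ 1.67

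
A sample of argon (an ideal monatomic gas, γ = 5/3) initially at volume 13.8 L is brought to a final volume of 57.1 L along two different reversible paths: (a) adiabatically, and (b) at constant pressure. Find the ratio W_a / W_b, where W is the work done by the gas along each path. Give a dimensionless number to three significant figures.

Path (a) adiabatic: W = P₁V₁(1 − (V₁/V₂)^(γ−1))/(γ−1) → W_a/(P₁V₁) = 0.918.
Path (b) isobaric: W = P₁(V₂ − V₁) → W_b/(P₁V₁) = 3.138.
W_a / W_b = 0.918 / 3.138 = 0.2926.

W_a / W_b ≈ 0.293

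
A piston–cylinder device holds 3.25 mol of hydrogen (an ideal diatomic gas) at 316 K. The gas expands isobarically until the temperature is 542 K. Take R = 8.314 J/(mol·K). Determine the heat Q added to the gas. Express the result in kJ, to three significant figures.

Isobaric: W = nRΔT = (3.25)(8.314)(226) = 6107 J.
ΔU = nCᵥΔT with Cᵥ = 5R/2: ΔU = (3.25)(20.79)(226) = 15267 J.
Q = ΔU + W = 15267 + 6107 = 21373 J.

Q ≈ 21.4 kJ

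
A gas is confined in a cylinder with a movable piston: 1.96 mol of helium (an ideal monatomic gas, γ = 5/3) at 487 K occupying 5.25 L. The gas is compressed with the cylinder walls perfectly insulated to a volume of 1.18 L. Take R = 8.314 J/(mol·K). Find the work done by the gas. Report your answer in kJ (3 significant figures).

Adiabatic: TV^(γ−1) = const with γ = 5/3.
T₂ = T₁ (V₁/V₂)^(γ−1) = 487 × (5.25/1.18)^0.667 = 487 × 2.705 = 1317 K.
W_by = nCᵥ(T₁ − T₂) = (1.96)(12.47)(487 − 1317) = -20297 J.

W ≈ -20.3 kJ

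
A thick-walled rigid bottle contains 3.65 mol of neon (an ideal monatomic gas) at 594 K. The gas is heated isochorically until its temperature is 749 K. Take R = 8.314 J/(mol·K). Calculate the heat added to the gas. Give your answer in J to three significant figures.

Constant volume ⇒ W = 0, so Q = ΔU = nCᵥΔT with Cᵥ = 3R/2 = 12.47 J/(mol·K).
ΔU = (3.65)(12.47)(749 − 594) = 7055 J.

Q ≈ 7060 J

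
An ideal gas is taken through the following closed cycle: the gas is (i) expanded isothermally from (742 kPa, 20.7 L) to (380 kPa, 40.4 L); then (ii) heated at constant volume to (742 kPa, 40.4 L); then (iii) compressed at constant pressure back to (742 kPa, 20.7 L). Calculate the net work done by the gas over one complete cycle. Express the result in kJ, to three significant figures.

Leg (i): W = PᵢVᵢ ln(V_f/Vᵢ) = (15359) ln(40.4/20.7) = 10271 J.
Leg (ii): W = 0.
Leg (iii): W = PΔV = (742)(20.7 − 40.4) = -14617 J.
W_net = 10271 − 14617 = -4347 J.

W_net ≈ -4.35 kJ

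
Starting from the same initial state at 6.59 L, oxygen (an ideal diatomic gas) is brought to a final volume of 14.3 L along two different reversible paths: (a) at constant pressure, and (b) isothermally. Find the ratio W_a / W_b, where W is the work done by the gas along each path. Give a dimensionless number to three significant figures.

Path (a) isobaric: W = P₁(V₂ − V₁) → W_a/(P₁V₁) = 1.17.
Path (b) isothermal: W = P₁V₁ ln(V₂/V₁) → W_b/(P₁V₁) = 0.7747.
W_a / W_b = 1.17 / 0.7747 = 1.51.

W_a / W_b ≈ 1.51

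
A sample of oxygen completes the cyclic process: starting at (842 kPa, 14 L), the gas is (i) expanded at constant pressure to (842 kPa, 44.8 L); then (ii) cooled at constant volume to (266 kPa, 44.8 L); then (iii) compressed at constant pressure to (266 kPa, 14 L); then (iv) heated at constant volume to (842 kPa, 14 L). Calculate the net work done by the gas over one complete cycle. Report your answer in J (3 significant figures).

Constant-volume legs do no work.
W(i) = (842)(44.8 − 14) = 25934 J; W(iii) = (266)(14 − 44.8) = -8193 J.
W_net = 25934 − 8193 = 17741 J (the clockwise enclosed area).

W_net ≈ 17700 J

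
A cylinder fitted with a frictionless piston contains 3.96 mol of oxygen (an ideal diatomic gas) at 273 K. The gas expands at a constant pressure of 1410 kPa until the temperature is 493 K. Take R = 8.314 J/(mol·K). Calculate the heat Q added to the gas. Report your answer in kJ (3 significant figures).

Q ≈ 25.4 kJ

Isobaric: W = nRΔT = (3.96)(8.314)(220) = 7243 J.
ΔU = nCᵥΔT with Cᵥ = 5R/2: ΔU = (3.96)(20.79)(220) = 18108 J.
Q = ΔU + W = 18108 + 7243 = 25351 J.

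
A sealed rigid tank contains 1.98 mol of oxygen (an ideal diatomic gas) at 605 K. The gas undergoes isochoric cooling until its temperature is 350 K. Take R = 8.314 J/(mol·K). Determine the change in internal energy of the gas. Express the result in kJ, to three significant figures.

ΔU ≈ -10.5 kJ

Constant volume ⇒ W = 0, so Q = ΔU = nCᵥΔT with Cᵥ = 5R/2 = 20.79 J/(mol·K).
ΔU = (1.98)(20.79)(350 − 605) = -10494 J.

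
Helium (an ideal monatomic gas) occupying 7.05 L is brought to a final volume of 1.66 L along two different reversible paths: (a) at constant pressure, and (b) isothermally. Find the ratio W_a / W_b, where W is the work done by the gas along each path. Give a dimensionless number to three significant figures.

W_a / W_b ≈ 0.529

Path (a) isobaric: W = P₁(V₂ − V₁) → W_a/(P₁V₁) = -0.7645.
Path (b) isothermal: W = P₁V₁ ln(V₂/V₁) → W_b/(P₁V₁) = -1.446.
W_a / W_b = -0.7645 / -1.446 = 0.5287.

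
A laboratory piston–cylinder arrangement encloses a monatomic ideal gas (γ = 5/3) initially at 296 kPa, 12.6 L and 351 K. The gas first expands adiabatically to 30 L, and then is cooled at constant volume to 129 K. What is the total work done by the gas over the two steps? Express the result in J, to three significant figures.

Step 1 (adiabatic): W = (P₁V₁ − P₂V₂)/(γ−1) = (3730 − 2092)/0.667 = 2457 J.
Step 2 (isochoric): W = 0 (constant volume).
W_total = 2457 + 0 = 2457 J.

W_total ≈ 2460 J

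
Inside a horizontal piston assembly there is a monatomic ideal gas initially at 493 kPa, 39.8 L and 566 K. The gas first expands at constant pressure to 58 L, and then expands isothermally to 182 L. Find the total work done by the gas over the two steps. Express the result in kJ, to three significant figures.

Step 1 (isobaric): W = PΔV = (493 kPa)(58 − 39.8 L) = 8973 J.
After step 1: P = 493 kPa, V = 58 L, T = 824.8 K.
Step 2 (isothermal): W = P₁V₁ ln(V₂/V₁) = (28594) ln(182/58) = 32699 J.
W_total = 8973 + 32699 = 41672 J.

W_total ≈ 41.7 kJ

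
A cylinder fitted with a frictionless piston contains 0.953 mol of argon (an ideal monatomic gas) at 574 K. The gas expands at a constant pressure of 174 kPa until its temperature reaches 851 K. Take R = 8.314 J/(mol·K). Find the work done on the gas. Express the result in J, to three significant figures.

W ≈ -2190 J

Isobaric: W = P ΔV = nR ΔT.
W = (0.953)(8.314)(851 − 574) = 2195 J.
Work on gas = −W_by = -2195 J.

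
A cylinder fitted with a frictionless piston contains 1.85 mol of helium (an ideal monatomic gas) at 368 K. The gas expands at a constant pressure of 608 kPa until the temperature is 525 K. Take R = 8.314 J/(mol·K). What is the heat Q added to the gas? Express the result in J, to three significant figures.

Q ≈ 6040 J

Isobaric: W = nRΔT = (1.85)(8.314)(157) = 2415 J.
ΔU = nCᵥΔT with Cᵥ = 3R/2: ΔU = (1.85)(12.47)(157) = 3622 J.
Q = ΔU + W = 3622 + 2415 = 6037 J.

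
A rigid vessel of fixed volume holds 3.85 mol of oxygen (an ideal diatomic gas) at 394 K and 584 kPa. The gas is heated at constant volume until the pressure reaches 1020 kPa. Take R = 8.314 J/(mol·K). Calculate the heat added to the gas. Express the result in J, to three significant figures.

Constant volume ⇒ W = 0, so Q = ΔU = nCᵥΔT with Cᵥ = 5R/2 = 20.79 J/(mol·K).
At constant V, T₂/T₁ = P₂/P₁ ⇒ ΔT = T₁(P₂/P₁ − 1) = 394·(1020/584 − 1) = 294.2 K.
ΔU = (3.85)(20.79)(294.2) = 23539 J.

Q ≈ 23500 J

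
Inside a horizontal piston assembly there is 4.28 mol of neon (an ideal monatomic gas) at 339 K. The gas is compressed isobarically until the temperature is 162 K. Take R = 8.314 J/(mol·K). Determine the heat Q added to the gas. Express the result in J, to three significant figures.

Isobaric: W = nRΔT = (4.28)(8.314)(-177) = -6298 J.
ΔU = nCᵥΔT with Cᵥ = 3R/2: ΔU = (4.28)(12.47)(-177) = -9448 J.
Q = ΔU + W = -9448 − 6298 = -15746 J.

Q ≈ -15700 J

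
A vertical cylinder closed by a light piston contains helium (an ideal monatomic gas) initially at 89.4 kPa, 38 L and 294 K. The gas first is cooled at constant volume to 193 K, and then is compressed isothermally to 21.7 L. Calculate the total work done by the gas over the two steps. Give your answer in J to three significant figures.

W_total ≈ -1250 J

Step 1 (isochoric): W = 0 (constant volume).
After step 1: P = 58.69 kPa (V unchanged).
Step 2 (isothermal): W = P₁V₁ ln(V₂/V₁) = (2230) ln(21.7/38) = -1249 J.
W_total = 0 − 1249 = -1249 J.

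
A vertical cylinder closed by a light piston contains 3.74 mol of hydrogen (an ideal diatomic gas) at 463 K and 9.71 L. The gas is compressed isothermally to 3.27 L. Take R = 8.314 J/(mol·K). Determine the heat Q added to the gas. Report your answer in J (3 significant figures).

Q ≈ -15700 J

Isothermal ⇒ ΔU = 0, so Q = W = nRT ln(V₂/V₁).
Q = (3.74)(8.314)(463) ln(3.27/9.71) = 14397 × -1.088 = -15669 J.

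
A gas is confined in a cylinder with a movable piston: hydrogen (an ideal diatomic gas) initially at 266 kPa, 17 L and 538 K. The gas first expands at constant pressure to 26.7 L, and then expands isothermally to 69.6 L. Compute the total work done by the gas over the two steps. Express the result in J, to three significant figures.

W_total ≈ 9380 J

Step 1 (isobaric): W = PΔV = (266 kPa)(26.7 − 17 L) = 2580 J.
After step 1: P = 266 kPa, V = 26.7 L, T = 845 K.
Step 2 (isothermal): W = P₁V₁ ln(V₂/V₁) = (7102) ln(69.6/26.7) = 6805 J.
W_total = 2580 + 6805 = 9385 J.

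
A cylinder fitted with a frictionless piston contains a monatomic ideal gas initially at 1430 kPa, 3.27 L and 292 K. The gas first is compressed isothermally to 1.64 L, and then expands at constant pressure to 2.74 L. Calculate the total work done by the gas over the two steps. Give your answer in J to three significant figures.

W_total ≈ -90.5 J

Step 1 (isothermal): W = P₁V₁ ln(V₂/V₁) = (4676) ln(1.64/3.27) = -3227 J.
After step 1: P = 2851 kPa, V = 1.64 L, T = 292 K.
Step 2 (isobaric): W = PΔV = (2851 kPa)(2.74 − 1.64 L) = 3136 J.
W_total = -3227 + 3136 = -90.54 J.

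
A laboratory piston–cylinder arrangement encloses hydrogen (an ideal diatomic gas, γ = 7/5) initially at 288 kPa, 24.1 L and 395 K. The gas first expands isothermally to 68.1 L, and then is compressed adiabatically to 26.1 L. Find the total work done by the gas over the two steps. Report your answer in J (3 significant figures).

Step 1 (isothermal): W = P₁V₁ ln(V₂/V₁) = (6941) ln(68.1/24.1) = 7210 J.
After step 1: P = 101.9 kPa, V = 68.1 L, T = 395 K.
Step 2 (adiabatic): W = (P₁V₁ − P₂V₂)/(γ−1) = (6941 − 10186)/0.4 = -8113 J.
W_total = 7210 − 8113 = -903.6 J.

W_total ≈ -904 J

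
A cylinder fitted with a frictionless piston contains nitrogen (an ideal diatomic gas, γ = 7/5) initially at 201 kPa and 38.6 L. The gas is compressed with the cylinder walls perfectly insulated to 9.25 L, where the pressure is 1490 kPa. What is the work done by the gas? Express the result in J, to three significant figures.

Adiabatic: W = (P₁V₁ − P₂V₂)/(γ − 1) with γ = 7/5.
P₁V₁ = 7759 J, P₂V₂ = 13782 J.
W = (7759 − 13782) / 0.4 = -15060 J.

W ≈ -15100 J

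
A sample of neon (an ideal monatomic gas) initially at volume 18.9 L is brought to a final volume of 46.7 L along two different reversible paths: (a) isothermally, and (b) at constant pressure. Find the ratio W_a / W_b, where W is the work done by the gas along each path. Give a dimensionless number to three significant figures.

Path (a) isothermal: W = P₁V₁ ln(V₂/V₁) → W_a/(P₁V₁) = 0.9046.
Path (b) isobaric: W = P₁(V₂ − V₁) → W_b/(P₁V₁) = 1.471.
W_a / W_b = 0.9046 / 1.471 = 0.615.

W_a / W_b ≈ 0.615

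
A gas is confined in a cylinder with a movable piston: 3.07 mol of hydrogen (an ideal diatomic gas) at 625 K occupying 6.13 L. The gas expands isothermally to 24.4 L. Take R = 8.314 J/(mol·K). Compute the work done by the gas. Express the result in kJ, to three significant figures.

W ≈ 22.0 kJ

Isothermal: W = nRT ln(V₂/V₁).
W = (3.07)(8.314)(625) × ln(24.4/6.13)
  = 15952 × 1.381
W_by_gas = 22037 J.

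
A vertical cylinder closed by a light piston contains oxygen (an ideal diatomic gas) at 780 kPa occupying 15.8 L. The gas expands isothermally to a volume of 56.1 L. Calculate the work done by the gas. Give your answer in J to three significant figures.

W ≈ 15600 J

Isothermal: W = nRT ln(V₂/V₁) = P₁V₁ ln(V₂/V₁).
P₁V₁ = (780 kPa)(15.8 L) = 12324 J.
W = 12324 × ln(56.1/15.8) = 12324 × 1.267
W_by_gas = 15616 J.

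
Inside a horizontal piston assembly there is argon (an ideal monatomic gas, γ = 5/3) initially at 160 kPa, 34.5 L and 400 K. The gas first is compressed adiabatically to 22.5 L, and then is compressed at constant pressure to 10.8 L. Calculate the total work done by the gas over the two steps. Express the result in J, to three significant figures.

W_total ≈ -6550 J

Step 1 (adiabatic): W = (P₁V₁ − P₂V₂)/(γ−1) = (5520 − 7340)/0.667 = -2730 J.
After step 1: P = 326.2 kPa, V = 22.5 L, T = 531.9 K.
Step 2 (isobaric): W = PΔV = (326.2 kPa)(10.8 − 22.5 L) = -3817 J.
W_total = -2730 − 3817 = -6547 J.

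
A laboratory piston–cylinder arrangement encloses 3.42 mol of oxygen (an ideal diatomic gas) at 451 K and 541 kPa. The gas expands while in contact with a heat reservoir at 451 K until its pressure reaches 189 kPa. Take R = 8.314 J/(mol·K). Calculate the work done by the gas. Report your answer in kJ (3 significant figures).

Isothermal process: W = nRT ln(V₂/V₁) = nRT ln(P₁/P₂).
W = (3.42)(8.314)(451) × ln(541/189)
  = 12824 × ln(2.862) = 12824 × 1.052
W_by_gas = 13486 J.

W ≈ 13.5 kJ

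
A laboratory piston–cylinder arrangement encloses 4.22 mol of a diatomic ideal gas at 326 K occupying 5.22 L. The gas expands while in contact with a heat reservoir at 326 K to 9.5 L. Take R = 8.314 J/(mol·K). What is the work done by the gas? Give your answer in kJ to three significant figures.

Isothermal: W = nRT ln(V₂/V₁).
W = (4.22)(8.314)(326) × ln(9.5/5.22)
  = 11438 × 0.5988
W_by_gas = 6849 J.

W ≈ 6.85 kJ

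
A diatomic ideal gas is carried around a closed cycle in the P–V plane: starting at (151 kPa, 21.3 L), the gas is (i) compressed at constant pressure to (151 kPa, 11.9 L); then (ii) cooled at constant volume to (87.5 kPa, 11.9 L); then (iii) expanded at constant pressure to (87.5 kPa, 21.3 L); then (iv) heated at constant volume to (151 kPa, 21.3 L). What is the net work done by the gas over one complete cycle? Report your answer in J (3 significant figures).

Constant-volume legs do no work.
W(i) = (151)(11.9 − 21.3) = -1419 J; W(iii) = (87.5)(21.3 − 11.9) = 822.5 J.
W_net = -1419 + 822.5 = -596.9 J (the counter-clockwise enclosed area).

W_net ≈ -597 J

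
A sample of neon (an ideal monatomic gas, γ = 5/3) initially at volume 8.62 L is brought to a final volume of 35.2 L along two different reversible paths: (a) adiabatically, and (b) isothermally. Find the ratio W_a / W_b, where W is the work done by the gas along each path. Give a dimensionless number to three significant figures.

W_a / W_b ≈ 0.649

Path (a) adiabatic: W = P₁V₁(1 − (V₁/V₂)^(γ−1))/(γ−1) → W_a/(P₁V₁) = 0.9129.
Path (b) isothermal: W = P₁V₁ ln(V₂/V₁) → W_b/(P₁V₁) = 1.407.
W_a / W_b = 0.9129 / 1.407 = 0.6488.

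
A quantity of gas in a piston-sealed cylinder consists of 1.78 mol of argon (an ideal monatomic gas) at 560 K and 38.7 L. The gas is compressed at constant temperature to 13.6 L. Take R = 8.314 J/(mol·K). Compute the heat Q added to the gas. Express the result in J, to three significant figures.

Q ≈ -8670 J

Isothermal ⇒ ΔU = 0, so Q = W = nRT ln(V₂/V₁).
Q = (1.78)(8.314)(560) ln(13.6/38.7) = 8287 × -1.046 = -8667 J.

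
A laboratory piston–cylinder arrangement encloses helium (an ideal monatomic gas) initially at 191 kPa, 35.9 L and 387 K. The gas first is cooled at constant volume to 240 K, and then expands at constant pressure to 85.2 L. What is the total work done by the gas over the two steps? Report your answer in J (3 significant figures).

W_total ≈ 5840 J

Step 1 (isochoric): W = 0 (constant volume).
After step 1: P = 118.4 kPa (V unchanged).
Step 2 (isobaric): W = PΔV = (118.4 kPa)(85.2 − 35.9 L) = 5840 J.
W_total = 0 + 5840 = 5840 J.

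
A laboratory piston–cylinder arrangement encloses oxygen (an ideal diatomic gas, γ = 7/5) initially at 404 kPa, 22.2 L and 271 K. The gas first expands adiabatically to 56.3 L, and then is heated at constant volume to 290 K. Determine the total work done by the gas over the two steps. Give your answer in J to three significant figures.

Step 1 (adiabatic): W = (P₁V₁ − P₂V₂)/(γ−1) = (8969 − 6181)/0.4 = 6969 J.
Step 2 (isochoric): W = 0 (constant volume).
W_total = 6969 + 0 = 6969 J.

W_total ≈ 6970 J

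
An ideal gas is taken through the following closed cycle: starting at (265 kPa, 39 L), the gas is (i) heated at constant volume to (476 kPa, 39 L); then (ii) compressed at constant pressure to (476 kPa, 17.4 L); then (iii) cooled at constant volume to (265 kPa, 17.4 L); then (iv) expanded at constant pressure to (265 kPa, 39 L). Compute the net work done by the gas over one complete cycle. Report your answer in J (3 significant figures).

W_net ≈ -4560 J

Constant-volume legs do no work.
W(ii) = (476)(17.4 − 39) = -10282 J; W(iv) = (265)(39 − 17.4) = 5724 J.
W_net = -10282 + 5724 = -4558 J (the counter-clockwise enclosed area).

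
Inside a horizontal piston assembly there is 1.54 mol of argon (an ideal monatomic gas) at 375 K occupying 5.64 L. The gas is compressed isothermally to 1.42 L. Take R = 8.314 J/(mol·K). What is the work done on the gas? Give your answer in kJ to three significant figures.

W ≈ 6.62 kJ

Isothermal: W = nRT ln(V₂/V₁).
W = (1.54)(8.314)(375) × ln(1.42/5.64)
  = 4801 × -1.379
W_by_gas = -6622 J; work on gas = −W_by = 6622 J.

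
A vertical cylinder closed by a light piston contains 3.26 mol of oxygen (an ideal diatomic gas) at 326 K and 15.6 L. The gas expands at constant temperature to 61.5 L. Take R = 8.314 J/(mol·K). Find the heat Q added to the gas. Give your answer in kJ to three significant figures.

Q ≈ 12.1 kJ

Isothermal ⇒ ΔU = 0, so Q = W = nRT ln(V₂/V₁).
Q = (3.26)(8.314)(326) ln(61.5/15.6) = 8836 × 1.372 = 12121 J.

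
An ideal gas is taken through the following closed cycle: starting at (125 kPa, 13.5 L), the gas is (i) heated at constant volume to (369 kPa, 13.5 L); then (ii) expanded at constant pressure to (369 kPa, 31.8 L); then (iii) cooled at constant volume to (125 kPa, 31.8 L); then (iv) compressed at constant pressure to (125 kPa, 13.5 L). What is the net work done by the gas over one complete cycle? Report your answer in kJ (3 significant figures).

W_net ≈ 4.47 kJ

Constant-volume legs do no work.
W(ii) = (369)(31.8 − 13.5) = 6753 J; W(iv) = (125)(13.5 − 31.8) = -2288 J.
W_net = 6753 − 2288 = 4465 J (the clockwise enclosed area).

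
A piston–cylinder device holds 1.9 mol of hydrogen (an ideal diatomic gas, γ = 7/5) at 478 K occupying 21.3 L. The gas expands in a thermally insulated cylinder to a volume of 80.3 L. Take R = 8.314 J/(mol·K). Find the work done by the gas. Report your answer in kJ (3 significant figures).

W ≈ 7.78 kJ

Adiabatic: TV^(γ−1) = const with γ = 7/5.
T₂ = T₁ (V₁/V₂)^(γ−1) = 478 × (21.3/80.3)^0.4 = 478 × 0.5881 = 281.1 K.
W_by = nCᵥ(T₁ − T₂) = (1.9)(20.79)(478 − 281.1) = 7775 J.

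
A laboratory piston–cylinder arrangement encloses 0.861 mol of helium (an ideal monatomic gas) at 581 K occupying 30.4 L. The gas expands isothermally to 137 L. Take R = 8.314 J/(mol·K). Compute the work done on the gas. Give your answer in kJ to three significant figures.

W ≈ -6.26 kJ

Isothermal: W = nRT ln(V₂/V₁).
W = (0.861)(8.314)(581) × ln(137/30.4)
  = 4159 × 1.506
W_by_gas = 6262 J; work on gas = −W_by = -6262 J.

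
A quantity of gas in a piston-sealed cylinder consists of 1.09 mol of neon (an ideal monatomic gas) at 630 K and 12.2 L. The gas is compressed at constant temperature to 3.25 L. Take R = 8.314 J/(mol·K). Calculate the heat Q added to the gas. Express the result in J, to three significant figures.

Q ≈ -7550 J

Isothermal ⇒ ΔU = 0, so Q = W = nRT ln(V₂/V₁).
Q = (1.09)(8.314)(630) ln(3.25/12.2) = 5709 × -1.323 = -7552 J.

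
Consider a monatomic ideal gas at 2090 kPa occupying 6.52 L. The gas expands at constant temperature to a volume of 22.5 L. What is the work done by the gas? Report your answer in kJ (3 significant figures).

Isothermal: W = nRT ln(V₂/V₁) = P₁V₁ ln(V₂/V₁).
P₁V₁ = (2090 kPa)(6.52 L) = 13627 J.
W = 13627 × ln(22.5/6.52) = 13627 × 1.239
W_by_gas = 16879 J.

W ≈ 16.9 kJ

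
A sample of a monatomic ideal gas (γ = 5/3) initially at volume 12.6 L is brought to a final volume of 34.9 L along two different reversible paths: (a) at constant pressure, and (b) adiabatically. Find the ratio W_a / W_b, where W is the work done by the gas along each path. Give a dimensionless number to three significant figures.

Path (a) isobaric: W = P₁(V₂ − V₁) → W_a/(P₁V₁) = 1.77.
Path (b) adiabatic: W = P₁V₁(1 − (V₁/V₂)^(γ−1))/(γ−1) → W_b/(P₁V₁) = 0.7395.
W_a / W_b = 1.77 / 0.7395 = 2.393.

W_a / W_b ≈ 2.39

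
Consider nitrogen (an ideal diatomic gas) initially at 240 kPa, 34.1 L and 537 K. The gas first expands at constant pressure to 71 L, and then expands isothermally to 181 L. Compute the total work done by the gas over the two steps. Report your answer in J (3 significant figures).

W_total ≈ 24800 J

Step 1 (isobaric): W = PΔV = (240 kPa)(71 − 34.1 L) = 8856 J.
After step 1: P = 240 kPa, V = 71 L, T = 1118 K.
Step 2 (isothermal): W = P₁V₁ ln(V₂/V₁) = (17040) ln(181/71) = 15946 J.
W_total = 8856 + 15946 = 24802 J.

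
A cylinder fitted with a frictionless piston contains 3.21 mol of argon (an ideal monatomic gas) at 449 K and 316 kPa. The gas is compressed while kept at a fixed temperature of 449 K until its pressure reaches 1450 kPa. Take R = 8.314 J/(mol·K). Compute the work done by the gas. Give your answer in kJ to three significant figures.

W ≈ -18.3 kJ

Isothermal process: W = nRT ln(V₂/V₁) = nRT ln(P₁/P₂).
W = (3.21)(8.314)(449) × ln(316/1450)
  = 11983 × ln(0.2179) = 11983 × -1.524
W_by_gas = -18257 J.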